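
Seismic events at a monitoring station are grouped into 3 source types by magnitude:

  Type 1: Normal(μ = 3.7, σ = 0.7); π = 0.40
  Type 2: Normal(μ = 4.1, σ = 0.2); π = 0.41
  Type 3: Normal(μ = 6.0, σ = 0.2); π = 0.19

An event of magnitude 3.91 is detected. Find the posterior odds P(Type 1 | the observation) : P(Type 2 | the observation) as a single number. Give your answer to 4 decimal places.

Posterior odds = (P(Z=i) f_i(x)) / (P(Z=j) f_j(x)); the normalising sum cancels.
Component likelihoods at x = 3.91:
  p_1 = 0.54484
  p_2 = 1.2703
  p_3 = 3.86241e-24
Posterior odds = (P(Z=1)·p_1) / (P(Z=2)·p_2) = (0.40·0.54484) / (0.41·1.2703) = 0.217936 / 0.520821 ≈ 0.4184

0.4184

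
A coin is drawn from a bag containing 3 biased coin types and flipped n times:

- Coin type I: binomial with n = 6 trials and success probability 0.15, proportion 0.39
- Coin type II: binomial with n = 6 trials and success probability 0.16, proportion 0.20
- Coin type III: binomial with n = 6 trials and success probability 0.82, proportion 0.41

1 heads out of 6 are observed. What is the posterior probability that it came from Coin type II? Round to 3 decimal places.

By Bayes' theorem, P(k | x) = w_k f_k(x) / Σ_j w_j f_j(x).
Component likelihoods at x = 1 heads out of 6:
  f_I = 0.399335
  f_II = 0.401483
  f_III = 0.000929667
Unnormalised posteriors:
  w_I·f_I = 0.39 × 0.399335 = 0.155741
  w_II·f_II = 0.20 × 0.401483 = 0.0802967
  w_III·f_III = 0.41 × 0.000929667 = 0.000381164
Evidence: 0.155741 + 0.0802967 + 0.000381164 = 0.236418
P(Coin type II | the observation) ≈ 0.340

0.340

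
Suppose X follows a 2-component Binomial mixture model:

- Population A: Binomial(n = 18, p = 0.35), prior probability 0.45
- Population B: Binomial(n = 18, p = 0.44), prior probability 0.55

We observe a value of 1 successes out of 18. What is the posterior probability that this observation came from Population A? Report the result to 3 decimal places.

0.891

By Bayes' theorem, P(k | x) = π_k f_k(x) / Σ_j π_j f_j(x).
Binomial probabilities:
  L_A = C(18,1)·0.35^1·0.65^17 = 18·0.35·0.000659974 = 0.00415784
  L_B = C(18,1)·0.44^1·0.56^17 = 18·0.44·5.23837e-05 = 0.000414879
Unnormalised posteriors:
  π_A·L_A = 0.45 × 0.00415784 = 0.00187103
  π_B·L_B = 0.55 × 0.000414879 = 0.000228184
Evidence: 0.00187103 + 0.000228184 = 0.00209921
So the posterior for Population A is 0.00187103 / 0.00209921 ≈ 0.891.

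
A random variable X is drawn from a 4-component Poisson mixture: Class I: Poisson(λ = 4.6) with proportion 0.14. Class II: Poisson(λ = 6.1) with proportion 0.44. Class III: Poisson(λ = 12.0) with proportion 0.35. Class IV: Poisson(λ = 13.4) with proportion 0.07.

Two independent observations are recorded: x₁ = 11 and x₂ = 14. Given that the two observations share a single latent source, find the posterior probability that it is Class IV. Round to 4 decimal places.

0.1600

Apply Bayes' rule: the posterior for each component is proportional to its prior times its likelihood at x.
Since both observations come from the same component, the likelihood for component k is f_k(x₁)·f_k(x₂).
  L_I = [e^(−4.6)·4.6^11/11! = 0.00491389] × [0.000219001] = 1.07615e-06
  L_II = [e^(−6.1)·6.1^11/11! = 0.0244498] × [0.00254105] = 6.21283e-05
  L_III = [e^(−12.0)·12.0^11/11! = 0.114368] × [0.0904889] = 0.010349
  L_IV = [e^(−13.4)·13.4^11/11! = 0.0949404] × [0.104595] = 0.00993033
Prior × likelihood for each component:
  P(Z=I)·L_I = 0.14 × 1.07615e-06 = 1.50661e-07
  P(Z=II)·L_II = 0.44 × 6.21283e-05 = 2.73364e-05
  P(Z=III)·L_III = 0.35 × 0.010349 = 0.00362216
  P(Z=IV)·L_IV = 0.07 × 0.00993033 = 0.000695123
Denominator: 1.50661e-07 + 2.73364e-05 + 0.00362216 + 0.000695123 = 0.00434477
P(Class IV | x) = 0.000695123 / 0.00434477 ≈ 0.1600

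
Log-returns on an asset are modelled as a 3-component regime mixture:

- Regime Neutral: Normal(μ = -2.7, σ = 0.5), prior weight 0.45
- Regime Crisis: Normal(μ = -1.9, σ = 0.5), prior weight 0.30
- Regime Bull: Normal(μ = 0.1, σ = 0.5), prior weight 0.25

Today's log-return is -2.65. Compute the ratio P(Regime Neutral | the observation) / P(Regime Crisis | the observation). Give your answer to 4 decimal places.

4.5973

Posterior odds = (w_i f_i(x)) / (w_j f_j(x)); the normalising sum cancels.
Evaluate each component's likelihood at the observed value:
  f_Neutral = (1/(0.5·√(2π)))·exp(−(-2.65−-2.7)²/(2·0.5²)) = 0.797885·exp(-0.00500) = 0.793905
  f_Crisis = (1/(0.5·√(2π)))·exp(−(-2.65−-1.9)²/(2·0.5²)) = 0.797885·exp(-1.12500) = 0.259035
  f_Bull = (1/(0.5·√(2π)))·exp(−(-2.65−0.1)²/(2·0.5²)) = 0.797885·exp(-15.12500) = 2.15395e-07
0.357257 / 0.0777106 ≈ 4.5973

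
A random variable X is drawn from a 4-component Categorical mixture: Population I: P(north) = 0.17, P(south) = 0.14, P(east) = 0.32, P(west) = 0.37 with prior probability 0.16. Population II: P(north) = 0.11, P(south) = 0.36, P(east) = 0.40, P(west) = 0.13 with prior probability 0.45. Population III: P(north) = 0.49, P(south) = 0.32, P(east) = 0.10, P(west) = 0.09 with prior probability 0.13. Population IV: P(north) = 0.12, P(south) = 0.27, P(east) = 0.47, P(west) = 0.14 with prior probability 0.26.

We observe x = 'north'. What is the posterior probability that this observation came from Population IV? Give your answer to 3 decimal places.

0.182

The responsibility of component k is π_k f_k(x) divided by Σ_j π_j f_j(x).
Categorical probabilities:
  p_I = 0.17
  p_II = 0.11
  p_III = 0.49
  p_IV = 0.12
Weight by the priors:
  π_I·p_I = 0.16 × 0.17 = 0.0272
  π_II·p_II = 0.45 × 0.11 = 0.0495
  π_III·p_III = 0.13 × 0.49 = 0.0637
  π_IV·p_IV = 0.26 × 0.12 = 0.0312
Sum: 0.0272 + 0.0495 + 0.0637 + 0.0312 = 0.1716
P(Population IV | data) ≈ 0.182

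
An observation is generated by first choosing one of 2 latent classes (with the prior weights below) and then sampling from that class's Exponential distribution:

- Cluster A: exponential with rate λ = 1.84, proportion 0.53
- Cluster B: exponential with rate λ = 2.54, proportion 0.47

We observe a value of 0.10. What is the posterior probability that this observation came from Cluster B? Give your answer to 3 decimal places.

0.533

By Bayes' theorem, P(k | x) = w_k f_k(x) / Σ_j w_j f_j(x).
Exponential densities:
  p_A = 1.84·e^(−1.84·0.10) = 1.84·e^(−0.1840) = 1.53076
  p_B = 2.54·e^(−2.54·0.10) = 2.54·e^(−0.2540) = 1.97026
Unnormalised posteriors:
  w_A·p_A = 0.53 × 1.53076 = 0.811304
  w_B·p_B = 0.47 × 1.97026 = 0.926021
Marginal: 0.811304 + 0.926021 = 1.73732
So the posterior for Cluster B is 0.926021 / 1.73732 ≈ 0.533.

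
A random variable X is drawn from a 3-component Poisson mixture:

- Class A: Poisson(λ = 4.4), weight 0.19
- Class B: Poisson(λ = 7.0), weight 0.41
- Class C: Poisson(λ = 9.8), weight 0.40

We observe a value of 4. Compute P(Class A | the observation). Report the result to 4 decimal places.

P(component k | x) = P(Z=k)·f_k(x) / marginal(x), where marginal(x) = Σ_j P(Z=j)·f_j(x).
Poisson probabilities:
  p_A = 0.191736
  p_B = 0.0912262
  p_C = 0.0213112
Unnormalised posteriors:
  P(Z=A)·p_A = 0.19 × 0.191736 = 0.0364298
  P(Z=B)·p_B = 0.41 × 0.0912262 = 0.0374027
  P(Z=C)·p_C = 0.40 × 0.0213112 = 0.00852446
Marginal: 0.0364298 + 0.0374027 + 0.00852446 = 0.0823571
P(Class A | data) ≈ 0.4423

0.4423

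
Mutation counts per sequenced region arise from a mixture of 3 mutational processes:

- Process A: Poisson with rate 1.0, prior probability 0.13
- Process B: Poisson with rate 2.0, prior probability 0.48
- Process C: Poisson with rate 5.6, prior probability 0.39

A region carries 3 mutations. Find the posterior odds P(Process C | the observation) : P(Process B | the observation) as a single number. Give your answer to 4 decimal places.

0.4873

The posterior odds equal the prior odds times the likelihood ratio: (π_i/π_j)·(f_i(x)/f_j(x)).
Evaluate each component's likelihood at the observed value:
  L_A = e^(−1.0)·1.0^3/3! = 0.0613132
  L_B = e^(−2.0)·2.0^3/3! = 0.180447
  L_C = e^(−5.6)·5.6^3/3! = 0.108234
0.0422113 / 0.0866146 ≈ 0.4873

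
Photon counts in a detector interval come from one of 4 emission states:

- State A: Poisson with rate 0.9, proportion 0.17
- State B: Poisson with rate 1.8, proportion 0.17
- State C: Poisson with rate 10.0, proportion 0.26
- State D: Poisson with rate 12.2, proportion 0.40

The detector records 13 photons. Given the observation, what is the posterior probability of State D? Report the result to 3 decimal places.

The responsibility of component k is π_k f_k(x) divided by Σ_j π_j f_j(x).
Component likelihoods at x = 13 photons:
  L_A = 1.65961e-11
  L_B = 5.52754e-08
  L_C = 0.0729079
  L_D = 0.107153
Prior × likelihood for each component:
  π_A·L_A = 0.17 × 1.65961e-11 = 2.82134e-12
  π_B·L_B = 0.17 × 5.52754e-08 = 9.39682e-09
  π_C·L_C = 0.26 × 0.0729079 = 0.0189561
  π_D·L_D = 0.40 × 0.107153 = 0.0428612
Marginal: 2.82134e-12 + 9.39682e-09 + 0.0189561 + 0.0428612 = 0.0618173
P(State D | the observation) = 0.0428612 / 0.0618173 ≈ 0.693

0.693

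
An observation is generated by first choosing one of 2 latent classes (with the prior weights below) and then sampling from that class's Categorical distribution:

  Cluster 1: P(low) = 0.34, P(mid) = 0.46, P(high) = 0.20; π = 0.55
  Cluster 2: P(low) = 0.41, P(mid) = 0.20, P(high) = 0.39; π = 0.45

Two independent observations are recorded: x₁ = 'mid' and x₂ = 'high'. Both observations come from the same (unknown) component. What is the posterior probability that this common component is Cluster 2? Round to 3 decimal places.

0.410

The responsibility of component k is P(Z=k) f_k(x) divided by Σ_j P(Z=j) f_j(x).
Since both observations come from the same component, the likelihood for component k is f_k(x₁)·f_k(x₂).
  p_1 = [P(mid | comp) = 0.46] × [0.2] = 0.092
  p_2 = [P(mid | comp) = 0.20] × [0.39] = 0.078
Unnormalised posteriors:
  P(Z=1)·p_1 = 0.55 × 0.092 = 0.0506
  P(Z=2)·p_2 = 0.45 × 0.078 = 0.0351
Denominator: 0.0506 + 0.0351 = 0.0857
So the posterior for Cluster 2 is 0.0351 / 0.0857 ≈ 0.410.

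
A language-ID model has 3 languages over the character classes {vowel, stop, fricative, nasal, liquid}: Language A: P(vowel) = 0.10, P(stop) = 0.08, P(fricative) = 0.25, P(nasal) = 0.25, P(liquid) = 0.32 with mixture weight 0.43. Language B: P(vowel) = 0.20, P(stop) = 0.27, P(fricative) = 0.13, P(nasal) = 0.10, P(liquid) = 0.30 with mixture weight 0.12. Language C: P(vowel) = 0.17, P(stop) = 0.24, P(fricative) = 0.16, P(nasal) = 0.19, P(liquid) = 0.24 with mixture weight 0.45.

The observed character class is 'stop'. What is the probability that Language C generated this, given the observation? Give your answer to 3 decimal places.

0.618

By Bayes' theorem, P(k | x) = w_k f_k(x) / Σ_j w_j f_j(x).
Evaluate each component's likelihood at the observed value:
  L_A = 0.08
  L_B = 0.27
  L_C = 0.24
Multiply by the mixture weights:
  w_A·L_A = 0.43 × 0.08 = 0.0344
  w_B·L_B = 0.12 × 0.27 = 0.0324
  w_C·L_C = 0.45 × 0.24 = 0.108
Evidence: 0.0344 + 0.0324 + 0.108 = 0.1748
P(Language C | 'stop') ≈ 0.618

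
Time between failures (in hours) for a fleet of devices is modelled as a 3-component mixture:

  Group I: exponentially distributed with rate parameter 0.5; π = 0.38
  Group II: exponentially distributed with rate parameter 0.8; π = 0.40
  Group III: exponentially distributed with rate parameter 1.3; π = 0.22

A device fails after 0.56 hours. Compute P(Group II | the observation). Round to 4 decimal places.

0.4205

The responsibility of component k is π_k f_k(x) divided by Σ_j π_j f_j(x).
Component likelihoods at x = 0.56 hours:
  f_I = 0.377892
  f_II = 0.511124
  f_III = 0.627736
Unnormalised posteriors:
  π_I·f_I = 0.38 × 0.377892 = 0.143599
  π_II·f_II = 0.40 × 0.511124 = 0.204449
  π_III·f_III = 0.22 × 0.627736 = 0.138102
Normaliser: 0.143599 + 0.204449 + 0.138102 = 0.48615
Responsibility of Group II: 0.204449 / 0.48615 ≈ 0.4205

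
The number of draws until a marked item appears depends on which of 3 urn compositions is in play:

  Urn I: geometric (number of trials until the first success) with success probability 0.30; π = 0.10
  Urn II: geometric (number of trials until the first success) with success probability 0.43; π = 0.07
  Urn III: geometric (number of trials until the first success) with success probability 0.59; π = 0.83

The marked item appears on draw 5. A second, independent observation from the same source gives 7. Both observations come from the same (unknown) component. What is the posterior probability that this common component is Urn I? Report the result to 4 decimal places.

0.7480

P(component k | x) = P(Z=k)·f_k(x) / marginal(x), where marginal(x) = Σ_j P(Z=j)·f_j(x).
Since both observations come from the same component, the likelihood for component k is f_k(x₁)·f_k(x₂).
  L_I = [0.30·(1−0.30)^4 = 0.30·0.2401 = 0.07203] × [0.0352947] = 0.00254228
  L_II = [0.43·(1−0.43)^4 = 0.43·0.10556 = 0.0453908] × [0.0147475] = 0.0006694
  L_III = [0.59·(1−0.59)^4 = 0.59·0.0282576 = 0.016672] × [0.00280256] = 4.67243e-05
Weight by the priors:
  P(Z=I)·L_I = 0.10 × 0.00254228 = 0.000254228
  P(Z=II)·L_II = 0.07 × 0.0006694 = 4.6858e-05
  P(Z=III)·L_III = 0.83 × 4.67243e-05 = 3.87811e-05
Normaliser: 0.000254228 + 4.6858e-05 + 3.87811e-05 = 0.000339867
P(Urn I | data) ≈ 0.7480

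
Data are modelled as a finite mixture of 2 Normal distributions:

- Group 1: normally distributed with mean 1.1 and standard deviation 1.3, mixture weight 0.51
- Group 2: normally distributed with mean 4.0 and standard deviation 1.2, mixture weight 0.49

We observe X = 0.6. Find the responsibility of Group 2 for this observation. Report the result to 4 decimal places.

P(component k | x) = P(Z=k)·f_k(x) / marginal(x), where marginal(x) = Σ_j P(Z=j)·f_j(x).
Component likelihoods at x = 0.6:
  f_1 = 0.285
  f_2 = 0.00600508
Unnormalised posteriors:
  P(Z=1)·f_1 = 0.51 × 0.285 = 0.14535
  P(Z=2)·f_2 = 0.49 × 0.00600508 = 0.00294249
Normaliser: 0.14535 + 0.00294249 = 0.148292
So the posterior for Group 2 is 0.00294249 / 0.148292 ≈ 0.0198.

0.0198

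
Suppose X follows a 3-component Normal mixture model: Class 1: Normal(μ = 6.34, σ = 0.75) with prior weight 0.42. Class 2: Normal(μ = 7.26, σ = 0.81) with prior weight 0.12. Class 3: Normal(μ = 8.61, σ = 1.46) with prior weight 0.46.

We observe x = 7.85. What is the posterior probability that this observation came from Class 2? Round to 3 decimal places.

Posterior ∝ prior × likelihood, so P(k | x) ∝ π_k f_k(x); normalise over all components.
Normal densities:
  p_1 = 0.0700874
  p_2 = 0.37776
  p_3 = 0.238625
Prior × likelihood for each component:
  π_1·p_1 = 0.42 × 0.0700874 = 0.0294367
  π_2·p_2 = 0.12 × 0.37776 = 0.0453312
  π_3·p_3 = 0.46 × 0.238625 = 0.109768
Denominator: 0.0294367 + 0.0453312 + 0.109768 = 0.184536
Responsibility of Class 2: 0.0453312 / 0.184536 ≈ 0.246

0.246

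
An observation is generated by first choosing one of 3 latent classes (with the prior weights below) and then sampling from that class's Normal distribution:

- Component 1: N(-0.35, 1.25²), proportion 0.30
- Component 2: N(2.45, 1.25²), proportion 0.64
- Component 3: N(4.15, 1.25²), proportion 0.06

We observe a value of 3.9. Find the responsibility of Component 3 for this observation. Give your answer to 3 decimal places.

The responsibility of component k is π_k f_k(x) divided by Σ_j π_j f_j(x).
Component likelihoods at x = 3.9:
  L_1 = 0.000985775
  L_2 = 0.162857
  L_3 = 0.312834
Multiply by the mixture weights:
  π_1·L_1 = 0.30 × 0.000985775 = 0.000295733
  π_2·L_2 = 0.64 × 0.162857 = 0.104229
  π_3·L_3 = 0.06 × 0.312834 = 0.01877
Denominator: 0.000295733 + 0.104229 + 0.01877 = 0.123294
P(Component 3 | x) = 0.01877 / 0.123294 ≈ 0.152

0.152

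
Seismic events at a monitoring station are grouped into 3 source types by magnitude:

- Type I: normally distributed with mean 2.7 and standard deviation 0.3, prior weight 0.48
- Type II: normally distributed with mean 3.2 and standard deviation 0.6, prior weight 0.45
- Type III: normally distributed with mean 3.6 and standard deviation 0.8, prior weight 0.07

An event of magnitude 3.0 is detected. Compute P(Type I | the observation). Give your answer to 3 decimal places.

0.556

Posterior ∝ prior × likelihood, so P(k | x) ∝ P(Z=k) f_k(x); normalise over all components.
Normal densities:
  f_I = 0.806569
  f_II = 0.628972
  f_III = 0.376422
Weight by the priors:
  P(Z=I)·f_I = 0.48 × 0.806569 = 0.387153
  P(Z=II)·f_II = 0.45 × 0.628972 = 0.283037
  P(Z=III)·f_III = 0.07 × 0.376422 = 0.0263495
Denominator: 0.387153 + 0.283037 + 0.0263495 = 0.69654
Responsibility of Type I: 0.387153 / 0.69654 ≈ 0.556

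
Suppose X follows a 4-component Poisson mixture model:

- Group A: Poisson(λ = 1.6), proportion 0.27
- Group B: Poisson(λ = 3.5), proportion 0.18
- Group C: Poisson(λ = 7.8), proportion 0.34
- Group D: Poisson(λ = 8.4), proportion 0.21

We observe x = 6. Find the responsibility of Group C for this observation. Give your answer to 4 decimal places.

The responsibility of component k is π_k f_k(x) divided by Σ_j π_j f_j(x).
Evaluate each component's likelihood at the observed value:
  L_A = e^(−1.6)·1.6^6/6! = 0.00470453
  L_B = e^(−3.5)·3.5^6/6! = 0.0770983
  L_C = e^(−7.8)·7.8^6/6! = 0.128156
  L_D = e^(−8.4)·8.4^6/6! = 0.109716
Prior × likelihood for each component:
  π_A·L_A = 0.27 × 0.00470453 = 0.00127022
  π_B·L_B = 0.18 × 0.0770983 = 0.0138777
  π_C·L_C = 0.34 × 0.128156 = 0.043573
  π_D·L_D = 0.21 × 0.109716 = 0.0230403
Marginal: 0.00127022 + 0.0138777 + 0.043573 + 0.0230403 = 0.0817612
P(Group C | data) ≈ 0.5329

0.5329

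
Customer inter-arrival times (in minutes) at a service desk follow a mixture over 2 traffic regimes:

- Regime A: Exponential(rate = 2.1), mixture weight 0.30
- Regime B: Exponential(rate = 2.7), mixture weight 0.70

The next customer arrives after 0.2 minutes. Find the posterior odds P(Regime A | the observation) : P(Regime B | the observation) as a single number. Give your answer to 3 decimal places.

0.376

Only the two components matter; the odds are (w_i f_i(x)) / (w_j f_j(x)).
Exponential densities:
  f_A = 1.3798
  f_B = 1.57342
Odds = (0.30/0.70) × (1.3798/1.57342) = 0.428571 × 0.876942 ≈ 0.376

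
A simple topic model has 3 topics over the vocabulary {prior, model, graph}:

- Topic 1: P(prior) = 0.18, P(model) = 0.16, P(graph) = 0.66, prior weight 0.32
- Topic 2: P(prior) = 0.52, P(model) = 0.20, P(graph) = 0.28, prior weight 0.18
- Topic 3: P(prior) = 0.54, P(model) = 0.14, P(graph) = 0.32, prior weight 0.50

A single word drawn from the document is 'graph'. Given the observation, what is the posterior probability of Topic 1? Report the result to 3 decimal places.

Posterior ∝ prior × likelihood, so P(k | x) ∝ P(Z=k) f_k(x); normalise over all components.
Component likelihoods at x = 'graph':
  L_1 = P(graph | comp) = 0.66
  L_2 = P(graph | comp) = 0.28
  L_3 = P(graph | comp) = 0.32
Weight by the priors:
  P(Z=1)·L_1 = 0.32 × 0.66 = 0.2112
  P(Z=2)·L_2 = 0.18 × 0.28 = 0.0504
  P(Z=3)·L_3 = 0.50 × 0.32 = 0.16
Sum: 0.2112 + 0.0504 + 0.16 = 0.4216
So the posterior for Topic 1 is 0.2112 / 0.4216 ≈ 0.501.

0.501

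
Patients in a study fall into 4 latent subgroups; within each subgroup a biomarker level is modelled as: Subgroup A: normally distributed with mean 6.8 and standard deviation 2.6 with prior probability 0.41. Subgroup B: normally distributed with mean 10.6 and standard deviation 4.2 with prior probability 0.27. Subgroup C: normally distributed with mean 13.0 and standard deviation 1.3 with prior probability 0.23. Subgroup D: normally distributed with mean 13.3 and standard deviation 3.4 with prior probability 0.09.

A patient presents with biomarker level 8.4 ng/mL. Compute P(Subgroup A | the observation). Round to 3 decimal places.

By Bayes' theorem, P(k | x) = π_k f_k(x) / Σ_j π_j f_j(x).
Evaluate each component's likelihood at the observed value:
  L_A = 0.126971
  L_B = 0.0828096
  L_C = 0.000586312
  L_D = 0.0415354
Multiply by the mixture weights:
  π_A·L_A = 0.41 × 0.126971 = 0.052058
  π_B·L_B = 0.27 × 0.0828096 = 0.0223586
  π_C·L_C = 0.23 × 0.000586312 = 0.000134852
  π_D·L_D = 0.09 × 0.0415354 = 0.00373819
Sum: 0.052058 + 0.0223586 + 0.000134852 + 0.00373819 = 0.0782896
So the posterior for Subgroup A is 0.052058 / 0.0782896 ≈ 0.665.

0.665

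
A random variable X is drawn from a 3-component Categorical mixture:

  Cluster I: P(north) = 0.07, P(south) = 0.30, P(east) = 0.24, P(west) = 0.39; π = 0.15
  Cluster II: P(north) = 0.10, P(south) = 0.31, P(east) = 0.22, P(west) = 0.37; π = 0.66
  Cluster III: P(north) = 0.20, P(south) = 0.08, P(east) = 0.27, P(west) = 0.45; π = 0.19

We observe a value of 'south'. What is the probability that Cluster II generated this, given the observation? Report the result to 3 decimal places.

0.773

The responsibility of component k is π_k f_k(x) divided by Σ_j π_j f_j(x).
Component likelihoods at x = 'south':
  L_I = 0.3
  L_II = 0.31
  L_III = 0.08
Prior × likelihood for each component:
  π_I·L_I = 0.15 × 0.3 = 0.045
  π_II·L_II = 0.66 × 0.31 = 0.2046
  π_III·L_III = 0.19 × 0.08 = 0.0152
Evidence: 0.045 + 0.2046 + 0.0152 = 0.2648
P(Cluster II | 'south') = 0.2046 / 0.2648 ≈ 0.773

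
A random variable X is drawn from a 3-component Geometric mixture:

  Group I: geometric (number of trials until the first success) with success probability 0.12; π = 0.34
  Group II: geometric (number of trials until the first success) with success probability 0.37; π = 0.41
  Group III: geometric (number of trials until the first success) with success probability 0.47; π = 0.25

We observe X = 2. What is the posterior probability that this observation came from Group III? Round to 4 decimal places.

0.3214

P(component k | x) = w_k·f_k(x) / marginal(x), where marginal(x) = Σ_j w_j·f_j(x).
Geometric probabilities:
  f_I = 0.12·(1−0.12)^1 = 0.12·0.88 = 0.1056
  f_II = 0.37·(1−0.37)^1 = 0.37·0.63 = 0.2331
  f_III = 0.47·(1−0.47)^1 = 0.47·0.53 = 0.2491
Unnormalised posteriors:
  w_I·f_I = 0.34 × 0.1056 = 0.035904
  w_II·f_II = 0.41 × 0.2331 = 0.095571
  w_III·f_III = 0.25 × 0.2491 = 0.062275
Normaliser: 0.035904 + 0.095571 + 0.062275 = 0.19375
Responsibility of Group III: 0.062275 / 0.19375 ≈ 0.3214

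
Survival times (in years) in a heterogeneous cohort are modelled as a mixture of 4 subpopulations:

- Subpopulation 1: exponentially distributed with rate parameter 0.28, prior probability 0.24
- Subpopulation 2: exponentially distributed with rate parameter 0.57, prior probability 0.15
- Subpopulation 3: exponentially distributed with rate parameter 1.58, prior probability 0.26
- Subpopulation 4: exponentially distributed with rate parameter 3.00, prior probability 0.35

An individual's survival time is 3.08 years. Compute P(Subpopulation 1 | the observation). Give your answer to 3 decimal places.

Apply Bayes' rule: the posterior for each component is proportional to its prior times its likelihood at x.
Exponential densities:
  p_1 = 0.28·e^(−0.28·3.08) = 0.28·e^(−0.8624) = 0.118201
  p_2 = 0.57·e^(−0.57·3.08) = 0.57·e^(−1.7556) = 0.098498
  p_3 = 1.58·e^(−1.58·3.08) = 1.58·e^(−4.8664) = 0.0121676
  p_4 = 3.00·e^(−3.00·3.08) = 3.00·e^(−9.2400) = 0.000291233
Unnormalised posteriors:
  P(Z=1)·p_1 = 0.24 × 0.118201 = 0.0283683
  P(Z=2)·p_2 = 0.15 × 0.098498 = 0.0147747
  P(Z=3)·p_3 = 0.26 × 0.0121676 = 0.00316359
  P(Z=4)·p_4 = 0.35 × 0.000291233 = 0.000101931
Normaliser: 0.0283683 + 0.0147747 + 0.00316359 + 0.000101931 = 0.0464085
P(Subpopulation 1 | 3.08 years) ≈ 0.611

0.611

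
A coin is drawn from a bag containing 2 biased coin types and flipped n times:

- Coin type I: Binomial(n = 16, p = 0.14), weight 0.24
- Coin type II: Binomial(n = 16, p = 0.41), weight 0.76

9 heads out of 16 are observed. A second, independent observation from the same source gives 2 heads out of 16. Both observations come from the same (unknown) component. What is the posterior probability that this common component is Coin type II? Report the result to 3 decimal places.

The responsibility of component k is π_k f_k(x) divided by Σ_j π_j f_j(x).
Since both observations come from the same component, the likelihood for component k is f_k(x₁)·f_k(x₂).
  f_I = [C(16,9)·0.14^9·0.86^7 = 11440·2.0661e-08·0.347928 = 8.2237e-05] × [0.284718] = 2.34144e-05
  f_II = [C(16,9)·0.41^9·0.59^7 = 11440·0.000327382·0.0248865 = 0.0932062] × [0.0124933] = 0.00116445
Weight by the priors:
  π_I·f_I = 0.24 × 2.34144e-05 = 5.61946e-06
  π_II·f_II = 0.76 × 0.00116445 = 0.000884984
Sum: 5.61946e-06 + 0.000884984 = 0.000890604
Responsibility of Coin type II: 0.000884984 / 0.000890604 ≈ 0.994

0.994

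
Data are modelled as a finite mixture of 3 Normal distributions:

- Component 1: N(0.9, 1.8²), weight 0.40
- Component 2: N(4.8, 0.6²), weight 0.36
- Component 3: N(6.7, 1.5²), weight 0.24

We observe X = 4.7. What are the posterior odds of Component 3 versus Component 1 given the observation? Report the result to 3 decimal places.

2.748

Posterior odds = (π_i f_i(x)) / (π_j f_j(x)); the normalising sum cancels.
Component likelihoods at x = 4.7:
  f_1 = 0.0238703
  f_2 = 0.655733
  f_3 = 0.10934
Odds = (0.24/0.40) × (0.10934/0.0238703) = 0.6 × 4.58059 ≈ 2.748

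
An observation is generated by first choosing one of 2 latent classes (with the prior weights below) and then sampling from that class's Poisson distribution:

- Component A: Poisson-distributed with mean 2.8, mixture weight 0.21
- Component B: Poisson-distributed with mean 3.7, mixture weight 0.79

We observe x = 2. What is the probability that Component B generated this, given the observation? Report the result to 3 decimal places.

The responsibility of component k is w_k f_k(x) divided by Σ_j w_j f_j(x).
Poisson probabilities:
  f_A = e^(−2.8)·2.8^2/2! = 0.238375
  f_B = e^(−3.7)·3.7^2/2! = 0.169233
Weight by the priors:
  w_A·f_A = 0.21 × 0.238375 = 0.0500588
  w_B·f_B = 0.79 × 0.169233 = 0.133694
Normaliser: 0.0500588 + 0.133694 = 0.183753
So the posterior for Component B is 0.133694 / 0.183753 ≈ 0.728.

0.728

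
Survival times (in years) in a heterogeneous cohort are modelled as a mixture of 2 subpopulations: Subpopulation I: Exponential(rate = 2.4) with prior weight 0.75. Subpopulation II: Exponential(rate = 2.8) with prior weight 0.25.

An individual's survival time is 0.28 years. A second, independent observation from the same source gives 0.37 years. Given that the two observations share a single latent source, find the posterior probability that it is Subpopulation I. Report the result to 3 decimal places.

Posterior ∝ prior × likelihood, so P(k | x) ∝ w_k f_k(x); normalise over all components.
Since both observations come from the same component, the likelihood for component k is f_k(x₁)·f_k(x₂).
  f_I = [2.4·e^(−2.4·0.28) = 2.4·e^(−0.6720) = 1.22565] × [0.987547] = 1.21038
  f_II = [2.8·e^(−2.8·0.28) = 2.8·e^(−0.7840) = 1.27841] × [0.99364] = 1.27028
Multiply by the mixture weights:
  w_I·f_I = 0.75 × 1.21038 = 0.907788
  w_II·f_II = 0.25 × 1.27028 = 0.31757
Marginal: 0.907788 + 0.31757 = 1.22536
P(Subpopulation I | x₁, x₂) = 0.907788 / 1.22536 ≈ 0.741

0.741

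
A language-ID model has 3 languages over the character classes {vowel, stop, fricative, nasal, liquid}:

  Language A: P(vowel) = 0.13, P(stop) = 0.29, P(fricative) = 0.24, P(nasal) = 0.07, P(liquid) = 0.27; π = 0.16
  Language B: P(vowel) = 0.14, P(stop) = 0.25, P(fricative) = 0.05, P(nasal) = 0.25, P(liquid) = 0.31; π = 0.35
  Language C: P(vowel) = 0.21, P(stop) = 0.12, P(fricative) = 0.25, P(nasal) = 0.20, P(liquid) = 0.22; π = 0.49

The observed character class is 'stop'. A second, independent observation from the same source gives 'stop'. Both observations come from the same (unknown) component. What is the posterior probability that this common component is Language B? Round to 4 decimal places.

0.5161

Posterior ∝ prior × likelihood, so P(k | x) ∝ π_k f_k(x); normalise over all components.
Since both observations come from the same component, the likelihood for component k is f_k(x₁)·f_k(x₂).
  p_A = [0.29] × [0.29] = 0.0841
  p_B = [0.25] × [0.25] = 0.0625
  p_C = [0.12] × [0.12] = 0.0144
Prior × likelihood for each component:
  π_A·p_A = 0.16 × 0.0841 = 0.013456
  π_B·p_B = 0.35 × 0.0625 = 0.021875
  π_C·p_C = 0.49 × 0.0144 = 0.007056
Normaliser: 0.013456 + 0.021875 + 0.007056 = 0.042387
P(Language B | x₁, x₂) = 0.021875 / 0.042387 ≈ 0.5161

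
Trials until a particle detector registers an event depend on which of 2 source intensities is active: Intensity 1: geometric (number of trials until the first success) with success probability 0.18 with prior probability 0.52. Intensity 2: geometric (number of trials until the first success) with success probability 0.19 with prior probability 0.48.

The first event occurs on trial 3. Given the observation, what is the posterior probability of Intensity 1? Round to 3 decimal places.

0.513

P(component k | x) = P(Z=k)·f_k(x) / marginal(x), where marginal(x) = Σ_j P(Z=j)·f_j(x).
Evaluate each component's likelihood at the observed value:
  f_1 = 0.18·(1−0.18)^2 = 0.18·0.6724 = 0.121032
  f_2 = 0.19·(1−0.19)^2 = 0.19·0.6561 = 0.124659
Multiply by the mixture weights:
  P(Z=1)·f_1 = 0.52 × 0.121032 = 0.0629366
  P(Z=2)·f_2 = 0.48 × 0.124659 = 0.0598363
Denominator: 0.0629366 + 0.0598363 = 0.122773
P(Intensity 1 | the observation) = 0.0629366 / 0.122773 ≈ 0.513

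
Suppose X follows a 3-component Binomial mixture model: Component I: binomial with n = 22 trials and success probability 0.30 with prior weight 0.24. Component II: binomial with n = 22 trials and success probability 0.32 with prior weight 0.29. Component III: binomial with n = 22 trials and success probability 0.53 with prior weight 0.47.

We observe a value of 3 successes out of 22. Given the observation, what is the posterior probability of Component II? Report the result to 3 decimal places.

Posterior ∝ prior × likelihood, so P(k | x) ∝ P(Z=k) f_k(x); normalise over all components.
Binomial probabilities:
  L_I = C(22,3)·0.30^3·0.70^19 = 1540·0.027·0.00113989 = 0.0473966
  L_II = C(22,3)·0.32^3·0.68^19 = 1540·0.032768·0.000657157 = 0.0331619
  L_III = C(22,3)·0.53^3·0.47^19 = 1540·0.148877·5.88653e-07 = 0.000134961
Weight by the priors:
  P(Z=I)·L_I = 0.24 × 0.0473966 = 0.0113752
  P(Z=II)·L_II = 0.29 × 0.0331619 = 0.00961696
  P(Z=III)·L_III = 0.47 × 0.000134961 = 6.34316e-05
Evidence: 0.0113752 + 0.00961696 + 6.34316e-05 = 0.0210556
Responsibility of Component II: 0.00961696 / 0.0210556 ≈ 0.457

0.457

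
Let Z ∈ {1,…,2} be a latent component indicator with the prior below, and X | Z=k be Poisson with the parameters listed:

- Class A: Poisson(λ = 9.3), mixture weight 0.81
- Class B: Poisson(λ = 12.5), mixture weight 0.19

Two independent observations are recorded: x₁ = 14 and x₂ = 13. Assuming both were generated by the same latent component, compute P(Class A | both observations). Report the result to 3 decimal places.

Posterior ∝ prior × likelihood, so P(k | x) ∝ π_k f_k(x); normalise over all components.
Since both observations come from the same component, the likelihood for component k is f_k(x₁)·f_k(x₂).
  p_A = [e^(−9.3)·9.3^14/14! = 0.0379677] × [0.0571557] = 0.00217007
  p_B = [e^(−12.5)·12.5^14/14! = 0.0971965] × [0.10886] = 0.0105808
Weight by the priors:
  π_A·p_A = 0.81 × 0.00217007 = 0.00175776
  π_B·p_B = 0.19 × 0.0105808 = 0.00201036
Normaliser: 0.00175776 + 0.00201036 = 0.00376811
Responsibility of Class A: 0.00175776 / 0.00376811 ≈ 0.466

0.466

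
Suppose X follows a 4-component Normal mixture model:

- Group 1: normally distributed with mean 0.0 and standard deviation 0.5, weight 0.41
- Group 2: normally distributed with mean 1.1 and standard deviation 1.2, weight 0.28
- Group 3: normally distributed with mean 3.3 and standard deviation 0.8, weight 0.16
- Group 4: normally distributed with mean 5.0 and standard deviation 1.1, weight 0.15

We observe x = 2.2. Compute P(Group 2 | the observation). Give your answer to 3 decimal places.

The responsibility of component k is π_k f_k(x) divided by Σ_j π_j f_j(x).
Normal densities:
  p_1 = (1/(0.5·√(2π)))·exp(−(2.2−0.0)²/(2·0.5²)) = 0.797885·exp(-9.68000) = 4.98849e-05
  p_2 = (1/(1.2·√(2π)))·exp(−(2.2−1.1)²/(2·1.2²)) = 0.332452·exp(-0.42014) = 0.218406
  p_3 = (1/(0.8·√(2π)))·exp(−(2.2−3.3)²/(2·0.8²)) = 0.498678·exp(-0.94531) = 0.193765
  p_4 = (1/(1.1·√(2π)))·exp(−(2.2−5.0)²/(2·1.1²)) = 0.362675·exp(-3.23967) = 0.0142085
Multiply by the mixture weights:
  π_1·p_1 = 0.41 × 4.98849e-05 = 2.04528e-05
  π_2·p_2 = 0.28 × 0.218406 = 0.0611537
  π_3·p_3 = 0.16 × 0.193765 = 0.0310025
  π_4·p_4 = 0.15 × 0.0142085 = 0.00213127
Denominator: 2.04528e-05 + 0.0611537 + 0.0310025 + 0.00213127 = 0.0943079
So the posterior for Group 2 is 0.0611537 / 0.0943079 ≈ 0.648.

0.648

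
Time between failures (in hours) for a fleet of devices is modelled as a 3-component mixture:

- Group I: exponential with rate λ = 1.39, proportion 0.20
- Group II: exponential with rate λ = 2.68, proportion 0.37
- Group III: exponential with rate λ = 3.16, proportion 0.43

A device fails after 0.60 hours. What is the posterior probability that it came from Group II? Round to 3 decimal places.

By Bayes' theorem, P(k | x) = π_k f_k(x) / Σ_j π_j f_j(x).
Component likelihoods at x = 0.60 hours:
  f_I = 1.39·e^(−1.39·0.60) = 1.39·e^(−0.8340) = 0.603689
  f_II = 2.68·e^(−2.68·0.60) = 2.68·e^(−1.6080) = 0.536771
  f_III = 3.16·e^(−3.16·0.60) = 3.16·e^(−1.8960) = 0.474531
Prior × likelihood for each component:
  π_I·f_I = 0.20 × 0.603689 = 0.120738
  π_II·f_II = 0.37 × 0.536771 = 0.198605
  π_III·f_III = 0.43 × 0.474531 = 0.204048
Denominator: 0.120738 + 0.198605 + 0.204048 = 0.523392
P(Group II | 0.60 hours) = 0.198605 / 0.523392 ≈ 0.379

0.379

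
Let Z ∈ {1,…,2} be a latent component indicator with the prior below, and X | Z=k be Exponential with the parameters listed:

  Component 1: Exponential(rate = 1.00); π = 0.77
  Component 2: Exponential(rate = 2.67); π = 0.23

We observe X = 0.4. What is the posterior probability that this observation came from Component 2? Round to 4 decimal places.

0.2902

By Bayes' theorem, P(k | x) = π_k f_k(x) / Σ_j π_j f_j(x).
Evaluate each component's likelihood at the observed value:
  L_1 = 1.00·e^(−1.00·0.4) = 1.00·e^(−0.4000) = 0.67032
  L_2 = 2.67·e^(−2.67·0.4) = 2.67·e^(−1.0680) = 0.917666
Unnormalised posteriors:
  π_1·L_1 = 0.77 × 0.67032 = 0.516146
  π_2·L_2 = 0.23 × 0.917666 = 0.211063
Evidence: 0.516146 + 0.211063 = 0.72721
P(Component 2 | 0.4) = 0.211063 / 0.72721 ≈ 0.2902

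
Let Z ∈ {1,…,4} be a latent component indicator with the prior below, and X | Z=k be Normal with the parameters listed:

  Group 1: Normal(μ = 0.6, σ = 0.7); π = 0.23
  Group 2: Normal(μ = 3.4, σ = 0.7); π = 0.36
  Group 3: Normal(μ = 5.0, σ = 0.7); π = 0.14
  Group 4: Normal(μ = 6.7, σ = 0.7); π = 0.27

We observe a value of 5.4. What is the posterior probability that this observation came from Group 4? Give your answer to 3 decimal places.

0.278

P(component k | x) = w_k·f_k(x) / marginal(x), where marginal(x) = Σ_j w_j·f_j(x).
Component likelihoods at x = 5.4:
  p_1 = 3.51124e-11
  p_2 = 0.00962014
  p_3 = 0.484068
  p_4 = 0.101596
Weight by the priors:
  w_1·p_1 = 0.23 × 3.51124e-11 = 8.07584e-12
  w_2·p_2 = 0.36 × 0.00962014 = 0.00346325
  w_3·p_3 = 0.14 × 0.484068 = 0.0677696
  w_4·p_4 = 0.27 × 0.101596 = 0.0274309
Evidence: 8.07584e-12 + 0.00346325 + 0.0677696 + 0.0274309 = 0.0986637
P(Group 4 | 5.4) ≈ 0.278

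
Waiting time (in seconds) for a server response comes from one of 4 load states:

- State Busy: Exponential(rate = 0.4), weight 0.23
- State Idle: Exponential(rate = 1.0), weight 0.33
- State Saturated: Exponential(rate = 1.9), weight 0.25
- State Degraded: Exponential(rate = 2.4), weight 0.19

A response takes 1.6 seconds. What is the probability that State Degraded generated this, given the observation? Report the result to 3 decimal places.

0.066

Apply Bayes' rule: the posterior for each component is proportional to its prior times its likelihood at x.
Component likelihoods at x = 1.6 seconds:
  p_Busy = 0.4·e^(−0.4·1.6) = 0.4·e^(−0.6400) = 0.210917
  p_Idle = 1.0·e^(−1.0·1.6) = 1.0·e^(−1.6000) = 0.201897
  p_Saturated = 1.9·e^(−1.9·1.6) = 1.9·e^(−3.0400) = 0.0908863
  p_Degraded = 2.4·e^(−2.4·1.6) = 2.4·e^(−3.8400) = 0.0515846
Multiply by the mixture weights:
  π_Busy·p_Busy = 0.23 × 0.210917 = 0.0485109
  π_Idle·p_Idle = 0.33 × 0.201897 = 0.0666259
  π_Saturated·p_Saturated = 0.25 × 0.0908863 = 0.0227216
  π_Degraded·p_Degraded = 0.19 × 0.0515846 = 0.00980108
Normaliser: 0.0485109 + 0.0666259 + 0.0227216 + 0.00980108 = 0.147659
P(State Degraded | x) = 0.00980108 / 0.147659 ≈ 0.066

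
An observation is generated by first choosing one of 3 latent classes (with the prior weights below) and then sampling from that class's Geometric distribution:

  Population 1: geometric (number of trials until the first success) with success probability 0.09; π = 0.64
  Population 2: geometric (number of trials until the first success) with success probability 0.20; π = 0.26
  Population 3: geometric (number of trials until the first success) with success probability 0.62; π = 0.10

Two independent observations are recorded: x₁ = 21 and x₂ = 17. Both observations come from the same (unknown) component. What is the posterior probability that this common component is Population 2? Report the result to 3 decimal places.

0.019

P(component k | x) = P(Z=k)·f_k(x) / marginal(x), where marginal(x) = Σ_j P(Z=j)·f_j(x).
Since both observations come from the same component, the likelihood for component k is f_k(x₁)·f_k(x₂).
  p_1 = [0.09·(1−0.09)^20 = 0.09·0.151645 = 0.013648] × [0.0199024] = 0.000271628
  p_2 = [0.20·(1−0.20)^20 = 0.20·0.0115292 = 0.00230584] × [0.0056295] = 1.29807e-05
  p_3 = [0.62·(1−0.62)^20 = 0.62·3.94159e-09 = 2.44379e-09] × [1.172e-07] = 2.86413e-16
Multiply by the mixture weights:
  P(Z=1)·p_1 = 0.64 × 0.000271628 = 0.000173842
  P(Z=2)·p_2 = 0.26 × 1.29807e-05 = 3.37499e-06
  P(Z=3)·p_3 = 0.10 × 2.86413e-16 = 2.86413e-17
Normaliser: 0.000173842 + 3.37499e-06 + 2.86413e-17 = 0.000177217
P(Population 2 | x₁,x₂) ≈ 0.019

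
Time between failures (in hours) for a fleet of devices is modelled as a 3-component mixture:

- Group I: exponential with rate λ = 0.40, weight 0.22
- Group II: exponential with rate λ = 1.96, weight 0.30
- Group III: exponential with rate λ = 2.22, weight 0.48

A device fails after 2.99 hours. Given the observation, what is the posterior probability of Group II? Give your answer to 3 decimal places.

0.056

P(component k | x) = π_k·f_k(x) / marginal(x), where marginal(x) = Σ_j π_j·f_j(x).
Component likelihoods at x = 2.99 hours:
  f_I = 0.40·e^(−0.40·2.99) = 0.40·e^(−1.1960) = 0.120961
  f_II = 1.96·e^(−1.96·2.99) = 1.96·e^(−5.8604) = 0.0055862
  f_III = 2.22·e^(−2.22·2.99) = 2.22·e^(−6.6378) = 0.00290799
Prior × likelihood for each component:
  π_I·f_I = 0.22 × 0.120961 = 0.0266113
  π_II·f_II = 0.30 × 0.0055862 = 0.00167586
  π_III·f_III = 0.48 × 0.00290799 = 0.00139584
Evidence: 0.0266113 + 0.00167586 + 0.00139584 = 0.029683
P(Group II | x) = 0.00167586 / 0.029683 ≈ 0.056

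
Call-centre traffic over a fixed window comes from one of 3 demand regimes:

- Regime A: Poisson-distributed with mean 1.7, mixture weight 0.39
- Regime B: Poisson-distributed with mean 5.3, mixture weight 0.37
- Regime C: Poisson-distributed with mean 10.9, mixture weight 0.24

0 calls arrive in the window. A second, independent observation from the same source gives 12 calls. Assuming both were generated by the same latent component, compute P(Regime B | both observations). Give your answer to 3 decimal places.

0.950

P(component k | x) = P(Z=k)·f_k(x) / marginal(x), where marginal(x) = Σ_j P(Z=j)·f_j(x).
Since both observations come from the same component, the likelihood for component k is f_k(x₁)·f_k(x₂).
  L_A = [e^(−1.7)·1.7^0/0! = 0.182684] × [2.22203e-07] = 4.05928e-08
  L_B = [e^(−5.3)·5.3^0/0! = 0.00499159] × [0.00511933] = 2.55536e-05
  L_C = [e^(−10.9)·10.9^0/0! = 1.84582e-05] × [0.108385] = 2.0006e-06
Unnormalised posteriors:
  P(Z=A)·L_A = 0.39 × 4.05928e-08 = 1.58312e-08
  P(Z=B)·L_B = 0.37 × 2.55536e-05 = 9.45483e-06
  P(Z=C)·L_C = 0.24 × 2.0006e-06 = 4.80145e-07
Marginal: 1.58312e-08 + 9.45483e-06 + 4.80145e-07 = 9.95081e-06
P(Regime B | data) ≈ 0.950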